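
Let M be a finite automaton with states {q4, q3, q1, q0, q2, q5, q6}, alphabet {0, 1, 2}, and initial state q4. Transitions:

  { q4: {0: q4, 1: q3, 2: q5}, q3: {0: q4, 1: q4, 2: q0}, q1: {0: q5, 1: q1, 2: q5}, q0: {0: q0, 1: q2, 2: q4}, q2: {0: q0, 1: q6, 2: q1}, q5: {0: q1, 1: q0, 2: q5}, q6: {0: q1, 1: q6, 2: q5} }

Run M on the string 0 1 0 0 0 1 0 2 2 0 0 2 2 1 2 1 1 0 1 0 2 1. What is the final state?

q0

q4 → q4 → q3 → q4 → q4 → q4 → q3 → q4 → q5 → q5 → q1 → q5 → q5 → q5 → q0 → q4 → q3 → q4 → q4 → q3 → q4 → q5 → q0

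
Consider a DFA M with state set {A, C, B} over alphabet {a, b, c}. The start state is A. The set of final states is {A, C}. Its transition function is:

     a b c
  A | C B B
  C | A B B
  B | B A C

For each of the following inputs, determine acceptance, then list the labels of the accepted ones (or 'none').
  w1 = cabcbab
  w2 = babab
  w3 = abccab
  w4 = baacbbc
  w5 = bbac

w1: Trace: A -c-> B -a-> B -b-> A -c-> B -b-> A -a-> C -b-> B  → end B, rejected
w2: Trace: A -b-> B -a-> B -b-> A -a-> C -b-> B  → end B, rejected
w3: Trace: A -a-> C -b-> B -c-> C -c-> B -a-> B -b-> A  → end A, accepted
w4: Trace: A -b-> B -a-> B -a-> B -c-> C -b-> B -b-> A -c-> B  → end B, rejected
w5: Trace: A -b-> B -b-> A -a-> C -c-> B  → end B, rejected

w3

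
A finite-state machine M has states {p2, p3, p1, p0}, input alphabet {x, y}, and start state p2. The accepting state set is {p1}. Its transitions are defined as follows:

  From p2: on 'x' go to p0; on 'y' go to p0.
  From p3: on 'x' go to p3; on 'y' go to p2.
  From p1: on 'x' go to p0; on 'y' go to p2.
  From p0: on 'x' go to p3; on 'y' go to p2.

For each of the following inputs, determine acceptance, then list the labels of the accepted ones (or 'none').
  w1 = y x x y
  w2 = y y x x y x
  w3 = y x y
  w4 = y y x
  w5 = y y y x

none

w1: Trace: p2 -y-> p0 -x-> p3 -x-> p3 -y-> p2  → end p2, rejected
w2: Trace: p2 -y-> p0 -y-> p2 -x-> p0 -x-> p3 -y-> p2 -x-> p0  → end p0, rejected
w3: Trace: p2 -y-> p0 -x-> p3 -y-> p2  → end p2, rejected
w4: Trace: p2 -y-> p0 -y-> p2 -x-> p0  → end p0, rejected
w5: Trace: p2 -y-> p0 -y-> p2 -y-> p0 -x-> p3  → end p3, rejected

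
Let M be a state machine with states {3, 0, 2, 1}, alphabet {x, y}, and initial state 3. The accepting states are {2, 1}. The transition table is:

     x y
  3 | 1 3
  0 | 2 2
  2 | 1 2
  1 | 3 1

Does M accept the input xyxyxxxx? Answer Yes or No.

start at 3
read 'x': 3 → 1
read 'y': 1 → 1
read 'x': 1 → 3
read 'y': 3 → 3
read 'x': 3 → 1
read 'x': 1 → 3
read 'x': 3 → 1
read 'x': 1 → 3
End state 3 is not accepting.

No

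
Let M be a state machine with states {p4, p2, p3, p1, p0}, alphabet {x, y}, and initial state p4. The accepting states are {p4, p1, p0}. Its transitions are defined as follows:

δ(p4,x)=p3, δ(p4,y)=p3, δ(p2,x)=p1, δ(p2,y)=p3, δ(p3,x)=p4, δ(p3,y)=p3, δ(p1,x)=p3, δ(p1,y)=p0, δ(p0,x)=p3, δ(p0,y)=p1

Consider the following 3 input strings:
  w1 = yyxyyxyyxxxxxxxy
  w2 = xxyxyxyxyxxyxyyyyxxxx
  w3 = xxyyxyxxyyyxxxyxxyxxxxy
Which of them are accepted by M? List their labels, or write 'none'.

none

w1:
  start at p4
  read 'y': p4 → p3
  read 'y': p3 → p3
  read 'x': p3 → p4
  read 'y': p4 → p3
  read 'y': p3 → p3
  read 'x': p3 → p4
  read 'y': p4 → p3
  read 'y': p3 → p3
  read 'x': p3 → p4
  read 'x': p4 → p3
  read 'x': p3 → p4
  read 'x': p4 → p3
  read 'x': p3 → p4
  read 'x': p4 → p3
  read 'x': p3 → p4
  read 'y': p4 → p3
  end p3, rejected
w2:
  start at p4
  read 'x': p4 → p3
  read 'x': p3 → p4
  read 'y': p4 → p3
  read 'x': p3 → p4
  read 'y': p4 → p3
  read 'x': p3 → p4
  read 'y': p4 → p3
  read 'x': p3 → p4
  read 'y': p4 → p3
  read 'x': p3 → p4
  read 'x': p4 → p3
  read 'y': p3 → p3
  read 'x': p3 → p4
  read 'y': p4 → p3
  read 'y': p3 → p3
  read 'y': p3 → p3
  read 'y': p3 → p3
  read 'x': p3 → p4
  read 'x': p4 → p3
  read 'x': p3 → p4
  read 'x': p4 → p3
  end p3, rejected
w3:
  start at p4
  read 'x': p4 → p3
  read 'x': p3 → p4
  read 'y': p4 → p3
  read 'y': p3 → p3
  read 'x': p3 → p4
  read 'y': p4 → p3
  read 'x': p3 → p4
  read 'x': p4 → p3
  read 'y': p3 → p3
  read 'y': p3 → p3
  read 'y': p3 → p3
  read 'x': p3 → p4
  read 'x': p4 → p3
  read 'x': p3 → p4
  read 'y': p4 → p3
  read 'x': p3 → p4
  read 'x': p4 → p3
  read 'y': p3 → p3
  read 'x': p3 → p4
  read 'x': p4 → p3
  read 'x': p3 → p4
  read 'x': p4 → p3
  read 'y': p3 → p3
  end p3, rejected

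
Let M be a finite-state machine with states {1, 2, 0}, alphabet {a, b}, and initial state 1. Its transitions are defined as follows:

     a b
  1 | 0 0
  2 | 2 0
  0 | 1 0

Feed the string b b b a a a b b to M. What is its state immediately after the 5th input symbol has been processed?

1 → 0 → 0 → 0 → 1 → 0
After 5 symbols: 0.

0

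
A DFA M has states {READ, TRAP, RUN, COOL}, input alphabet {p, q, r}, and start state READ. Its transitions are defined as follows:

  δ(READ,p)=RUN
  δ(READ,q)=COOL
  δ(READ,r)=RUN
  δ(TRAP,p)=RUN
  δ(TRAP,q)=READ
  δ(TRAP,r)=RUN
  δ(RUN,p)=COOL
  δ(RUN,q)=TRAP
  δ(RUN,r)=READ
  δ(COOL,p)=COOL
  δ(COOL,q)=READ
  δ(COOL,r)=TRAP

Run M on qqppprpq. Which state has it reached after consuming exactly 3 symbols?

RUN

start at READ
read 'q': READ → COOL
read 'q': COOL → READ
read 'p': READ → RUN
After 3 symbols: RUN.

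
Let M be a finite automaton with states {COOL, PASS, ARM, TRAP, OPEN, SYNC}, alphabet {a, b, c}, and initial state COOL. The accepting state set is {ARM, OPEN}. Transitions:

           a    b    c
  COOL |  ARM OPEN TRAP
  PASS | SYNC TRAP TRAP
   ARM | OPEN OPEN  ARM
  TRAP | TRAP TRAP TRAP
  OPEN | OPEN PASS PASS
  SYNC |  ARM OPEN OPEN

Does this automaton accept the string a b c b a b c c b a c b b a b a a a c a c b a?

No

start at COOL
read 'a': COOL → ARM
read 'b': ARM → OPEN
read 'c': OPEN → PASS
read 'b': PASS → TRAP
read 'a': TRAP → TRAP
read 'b': TRAP → TRAP
read 'c': TRAP → TRAP
read 'c': TRAP → TRAP
read 'b': TRAP → TRAP
read 'a': TRAP → TRAP
read 'c': TRAP → TRAP
read 'b': TRAP → TRAP
read 'b': TRAP → TRAP
read 'a': TRAP → TRAP
read 'b': TRAP → TRAP
read 'a': TRAP → TRAP
read 'a': TRAP → TRAP
read 'a': TRAP → TRAP
read 'c': TRAP → TRAP
read 'a': TRAP → TRAP
read 'c': TRAP → TRAP
read 'b': TRAP → TRAP
read 'a': TRAP → TRAP
End state TRAP is not accepting.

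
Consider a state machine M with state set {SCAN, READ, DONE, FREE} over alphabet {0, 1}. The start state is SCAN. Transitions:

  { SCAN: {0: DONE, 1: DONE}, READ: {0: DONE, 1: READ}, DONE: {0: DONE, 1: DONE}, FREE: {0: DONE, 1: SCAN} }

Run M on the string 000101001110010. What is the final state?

SCAN → DONE → DONE → DONE → DONE → DONE → DONE → DONE → DONE → DONE → DONE → DONE → DONE → DONE → DONE → DONE

DONE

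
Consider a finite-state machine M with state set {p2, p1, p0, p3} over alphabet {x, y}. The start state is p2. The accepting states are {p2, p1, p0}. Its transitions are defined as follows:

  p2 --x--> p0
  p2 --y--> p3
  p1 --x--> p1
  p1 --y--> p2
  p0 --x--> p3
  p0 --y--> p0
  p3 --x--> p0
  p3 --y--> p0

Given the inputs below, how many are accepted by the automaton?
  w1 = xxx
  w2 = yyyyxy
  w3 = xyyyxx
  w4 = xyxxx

w1:
  start at p2
  read 'x': p2 → p0
  read 'x': p0 → p3
  read 'x': p3 → p0
  end p0, accepted
w2:
  start at p2
  read 'y': p2 → p3
  read 'y': p3 → p0
  read 'y': p0 → p0
  read 'y': p0 → p0
  read 'x': p0 → p3
  read 'y': p3 → p0
  end p0, accepted
w3:
  start at p2
  read 'x': p2 → p0
  read 'y': p0 → p0
  read 'y': p0 → p0
  read 'y': p0 → p0
  read 'x': p0 → p3
  read 'x': p3 → p0
  end p0, accepted
w4:
  start at p2
  read 'x': p2 → p0
  read 'y': p0 → p0
  read 'x': p0 → p3
  read 'x': p3 → p0
  read 'x': p0 → p3
  end p3, rejected

3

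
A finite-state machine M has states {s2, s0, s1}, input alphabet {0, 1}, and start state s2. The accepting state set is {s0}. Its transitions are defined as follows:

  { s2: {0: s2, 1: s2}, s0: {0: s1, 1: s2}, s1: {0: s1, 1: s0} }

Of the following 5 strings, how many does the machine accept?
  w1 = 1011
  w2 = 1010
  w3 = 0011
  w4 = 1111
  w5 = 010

0

w1: Trace: s2 -1-> s2 -0-> s2 -1-> s2 -1-> s2  → end s2, rejected
w2: Trace: s2 -1-> s2 -0-> s2 -1-> s2 -0-> s2  → end s2, rejected
w3: Trace: s2 -0-> s2 -0-> s2 -1-> s2 -1-> s2  → end s2, rejected
w4: Trace: s2 -1-> s2 -1-> s2 -1-> s2 -1-> s2  → end s2, rejected
w5: Trace: s2 -0-> s2 -1-> s2 -0-> s2  → end s2, rejected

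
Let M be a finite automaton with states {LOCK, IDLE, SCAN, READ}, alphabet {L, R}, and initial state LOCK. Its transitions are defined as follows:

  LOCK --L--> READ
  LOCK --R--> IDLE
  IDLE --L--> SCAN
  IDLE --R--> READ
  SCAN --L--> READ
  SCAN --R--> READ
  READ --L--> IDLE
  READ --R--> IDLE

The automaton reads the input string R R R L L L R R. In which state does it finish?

start at LOCK
read 'R': LOCK → IDLE
read 'R': IDLE → READ
read 'R': READ → IDLE
read 'L': IDLE → SCAN
read 'L': SCAN → READ
read 'L': READ → IDLE
read 'R': IDLE → READ
read 'R': READ → IDLE

IDLE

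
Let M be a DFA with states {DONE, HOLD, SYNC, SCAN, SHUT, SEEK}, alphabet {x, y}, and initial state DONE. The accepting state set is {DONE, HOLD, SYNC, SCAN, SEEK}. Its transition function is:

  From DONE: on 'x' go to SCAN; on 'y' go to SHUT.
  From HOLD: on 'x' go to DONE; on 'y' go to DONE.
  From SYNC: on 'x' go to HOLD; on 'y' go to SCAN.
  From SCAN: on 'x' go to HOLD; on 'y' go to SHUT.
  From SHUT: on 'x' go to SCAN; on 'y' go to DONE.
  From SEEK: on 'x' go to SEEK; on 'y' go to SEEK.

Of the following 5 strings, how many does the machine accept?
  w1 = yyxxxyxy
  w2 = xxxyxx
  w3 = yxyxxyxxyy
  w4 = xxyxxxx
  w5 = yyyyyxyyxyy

w1: DONE → SHUT → DONE → SCAN → HOLD → DONE → SHUT → SCAN → SHUT  → end SHUT, rejected
w2: DONE → SCAN → HOLD → DONE → SHUT → SCAN → HOLD  → end HOLD, accepted
w3: DONE → SHUT → SCAN → SHUT → SCAN → HOLD → DONE → SCAN → HOLD → DONE → SHUT  → end SHUT, rejected
w4: DONE → SCAN → HOLD → DONE → SCAN → HOLD → DONE → SCAN  → end SCAN, accepted
w5: DONE → SHUT → DONE → SHUT → DONE → SHUT → SCAN → SHUT → DONE → SCAN → SHUT → DONE  → end DONE, accepted

3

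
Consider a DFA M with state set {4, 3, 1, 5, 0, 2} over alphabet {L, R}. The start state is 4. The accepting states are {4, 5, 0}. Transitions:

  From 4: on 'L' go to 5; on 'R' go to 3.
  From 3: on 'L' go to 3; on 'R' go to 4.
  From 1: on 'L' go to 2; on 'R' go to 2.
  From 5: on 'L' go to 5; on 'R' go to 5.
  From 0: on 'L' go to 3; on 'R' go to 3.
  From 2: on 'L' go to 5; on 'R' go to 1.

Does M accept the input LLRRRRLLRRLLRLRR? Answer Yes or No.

Yes

start at 4
read 'L': 4 → 5
read 'L': 5 → 5
read 'R': 5 → 5
read 'R': 5 → 5
read 'R': 5 → 5
read 'R': 5 → 5
read 'L': 5 → 5
read 'L': 5 → 5
read 'R': 5 → 5
read 'R': 5 → 5
read 'L': 5 → 5
read 'L': 5 → 5
read 'R': 5 → 5
read 'L': 5 → 5
read 'R': 5 → 5
read 'R': 5 → 5
End state 5 is accepting.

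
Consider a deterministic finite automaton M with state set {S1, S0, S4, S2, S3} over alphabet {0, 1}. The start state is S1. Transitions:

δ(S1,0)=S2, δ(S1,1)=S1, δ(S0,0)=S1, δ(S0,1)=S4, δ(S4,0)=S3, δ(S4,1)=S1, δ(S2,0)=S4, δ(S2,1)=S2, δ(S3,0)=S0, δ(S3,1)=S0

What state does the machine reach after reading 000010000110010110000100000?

Trace: S1 -0-> S2 -0-> S4 -0-> S3 -0-> S0 -1-> S4 -0-> S3 -0-> S0 -0-> S1 -0-> S2 -1-> S2 -1-> S2 -0-> S4 -0-> S3 -1-> S0 -0-> S1 -1-> S1 -1-> S1 -0-> S2 -0-> S4 -0-> S3 -0-> S0 -1-> S4 -0-> S3 -0-> S0 -0-> S1 -0-> S2 -0-> S4

S4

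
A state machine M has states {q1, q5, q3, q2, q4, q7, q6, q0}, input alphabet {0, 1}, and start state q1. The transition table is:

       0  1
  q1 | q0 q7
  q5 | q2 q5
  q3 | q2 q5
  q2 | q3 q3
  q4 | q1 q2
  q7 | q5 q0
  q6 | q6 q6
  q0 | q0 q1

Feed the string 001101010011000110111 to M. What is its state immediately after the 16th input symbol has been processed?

start at q1
read '0': q1 → q0
read '0': q0 → q0
read '1': q0 → q1
read '1': q1 → q7
read '0': q7 → q5
read '1': q5 → q5
read '0': q5 → q2
read '1': q2 → q3
read '0': q3 → q2
read '0': q2 → q3
read '1': q3 → q5
read '1': q5 → q5
read '0': q5 → q2
read '0': q2 → q3
read '0': q3 → q2
read '1': q2 → q3
After 16 symbols: q3.

q3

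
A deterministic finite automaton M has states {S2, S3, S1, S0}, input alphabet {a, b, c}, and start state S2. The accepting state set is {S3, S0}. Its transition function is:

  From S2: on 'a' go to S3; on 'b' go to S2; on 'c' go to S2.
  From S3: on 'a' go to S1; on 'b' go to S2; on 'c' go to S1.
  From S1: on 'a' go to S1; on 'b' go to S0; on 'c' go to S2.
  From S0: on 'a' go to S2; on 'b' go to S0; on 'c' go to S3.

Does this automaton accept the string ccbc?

No

S2 → S2 → S2 → S2 → S2
End state S2 is not accepting.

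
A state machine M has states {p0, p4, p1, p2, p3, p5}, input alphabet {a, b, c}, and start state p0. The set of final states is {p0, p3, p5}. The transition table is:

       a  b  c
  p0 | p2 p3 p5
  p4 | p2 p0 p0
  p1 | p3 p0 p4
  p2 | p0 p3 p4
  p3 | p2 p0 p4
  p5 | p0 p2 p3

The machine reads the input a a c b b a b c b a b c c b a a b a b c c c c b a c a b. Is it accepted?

start at p0
read 'a': p0 → p2
read 'a': p2 → p0
read 'c': p0 → p5
read 'b': p5 → p2
read 'b': p2 → p3
read 'a': p3 → p2
read 'b': p2 → p3
read 'c': p3 → p4
read 'b': p4 → p0
read 'a': p0 → p2
read 'b': p2 → p3
read 'c': p3 → p4
read 'c': p4 → p0
read 'b': p0 → p3
read 'a': p3 → p2
read 'a': p2 → p0
read 'b': p0 → p3
read 'a': p3 → p2
read 'b': p2 → p3
read 'c': p3 → p4
read 'c': p4 → p0
read 'c': p0 → p5
read 'c': p5 → p3
read 'b': p3 → p0
read 'a': p0 → p2
read 'c': p2 → p4
read 'a': p4 → p2
read 'b': p2 → p3
End state p3 is accepting.

Yes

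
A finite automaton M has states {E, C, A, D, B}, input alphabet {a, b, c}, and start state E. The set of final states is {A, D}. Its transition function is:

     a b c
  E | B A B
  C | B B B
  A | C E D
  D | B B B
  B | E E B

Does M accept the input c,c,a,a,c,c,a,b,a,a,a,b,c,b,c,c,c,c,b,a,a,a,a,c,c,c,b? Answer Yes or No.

E → B → B → E → B → B → B → E → A → C → B → E → A → D → B → B → B → B → B → E → B → E → B → E → B → B → B → E
End state E is not accepting.

No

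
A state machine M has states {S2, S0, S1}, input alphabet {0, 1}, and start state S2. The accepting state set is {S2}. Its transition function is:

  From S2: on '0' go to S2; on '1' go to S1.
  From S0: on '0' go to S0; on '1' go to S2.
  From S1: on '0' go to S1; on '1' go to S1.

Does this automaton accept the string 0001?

No

Trace: S2 -0-> S2 -0-> S2 -0-> S2 -1-> S1
End state S1 is not accepting.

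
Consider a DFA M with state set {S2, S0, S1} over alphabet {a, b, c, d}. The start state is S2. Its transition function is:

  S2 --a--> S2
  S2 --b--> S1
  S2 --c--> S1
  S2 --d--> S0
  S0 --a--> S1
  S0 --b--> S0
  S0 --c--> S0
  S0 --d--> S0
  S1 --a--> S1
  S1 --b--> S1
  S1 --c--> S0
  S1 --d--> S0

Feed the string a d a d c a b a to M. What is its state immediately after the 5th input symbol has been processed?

S0

S2 → S2 → S0 → S1 → S0 → S0
After 5 symbols: S0.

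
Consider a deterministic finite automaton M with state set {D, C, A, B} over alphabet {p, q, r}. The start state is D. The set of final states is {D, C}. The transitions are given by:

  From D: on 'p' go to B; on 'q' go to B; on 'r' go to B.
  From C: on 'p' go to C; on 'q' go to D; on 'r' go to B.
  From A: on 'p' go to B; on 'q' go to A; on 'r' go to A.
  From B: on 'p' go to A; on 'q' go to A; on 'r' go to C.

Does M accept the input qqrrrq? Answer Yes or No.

Trace: D -q-> B -q-> A -r-> A -r-> A -r-> A -q-> A
End state A is not accepting.

No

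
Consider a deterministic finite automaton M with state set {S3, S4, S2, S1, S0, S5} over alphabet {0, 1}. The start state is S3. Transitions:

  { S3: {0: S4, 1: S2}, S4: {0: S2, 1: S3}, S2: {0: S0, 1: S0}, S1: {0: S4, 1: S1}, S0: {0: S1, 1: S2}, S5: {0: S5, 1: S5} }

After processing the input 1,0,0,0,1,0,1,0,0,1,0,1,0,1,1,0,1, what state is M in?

S2

S3 → S2 → S0 → S1 → S4 → S3 → S4 → S3 → S4 → S2 → S0 → S1 → S1 → S4 → S3 → S2 → S0 → S2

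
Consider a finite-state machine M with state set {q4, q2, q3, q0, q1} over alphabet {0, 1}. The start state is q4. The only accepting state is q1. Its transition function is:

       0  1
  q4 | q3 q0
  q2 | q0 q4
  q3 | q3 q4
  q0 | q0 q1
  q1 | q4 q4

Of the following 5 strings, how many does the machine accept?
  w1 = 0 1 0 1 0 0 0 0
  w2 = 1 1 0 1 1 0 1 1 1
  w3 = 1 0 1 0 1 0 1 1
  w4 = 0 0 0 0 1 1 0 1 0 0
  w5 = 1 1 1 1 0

0

w1: q4 → q3 → q4 → q3 → q4 → q3 → q3 → q3 → q3  → end q3, rejected
w2: q4 → q0 → q1 → q4 → q0 → q1 → q4 → q0 → q1 → q4  → end q4, rejected
w3: q4 → q0 → q0 → q1 → q4 → q0 → q0 → q1 → q4  → end q4, rejected
w4: q4 → q3 → q3 → q3 → q3 → q4 → q0 → q0 → q1 → q4 → q3  → end q3, rejected
w5: q4 → q0 → q1 → q4 → q0 → q0  → end q0, rejected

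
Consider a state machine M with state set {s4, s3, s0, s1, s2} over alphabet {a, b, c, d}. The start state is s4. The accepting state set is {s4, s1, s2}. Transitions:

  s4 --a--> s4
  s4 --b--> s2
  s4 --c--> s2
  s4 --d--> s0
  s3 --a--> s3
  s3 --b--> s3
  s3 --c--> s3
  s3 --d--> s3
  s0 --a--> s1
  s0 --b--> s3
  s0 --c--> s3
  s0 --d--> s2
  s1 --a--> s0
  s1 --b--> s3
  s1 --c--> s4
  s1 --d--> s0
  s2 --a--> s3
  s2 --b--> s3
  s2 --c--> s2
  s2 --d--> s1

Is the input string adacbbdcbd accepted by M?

No

Trace: s4 -a-> s4 -d-> s0 -a-> s1 -c-> s4 -b-> s2 -b-> s3 -d-> s3 -c-> s3 -b-> s3 -d-> s3
End state s3 is not accepting.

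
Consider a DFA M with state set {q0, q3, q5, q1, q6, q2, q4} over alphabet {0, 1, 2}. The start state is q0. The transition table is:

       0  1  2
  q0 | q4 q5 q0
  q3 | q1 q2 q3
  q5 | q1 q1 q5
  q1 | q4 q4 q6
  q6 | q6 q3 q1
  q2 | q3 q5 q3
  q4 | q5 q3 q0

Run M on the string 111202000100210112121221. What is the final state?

q2

q0 → q5 → q1 → q4 → q0 → q4 → q0 → q4 → q5 → q1 → q4 → q5 → q1 → q6 → q3 → q1 → q4 → q3 → q3 → q2 → q3 → q2 → q3 → q3 → q2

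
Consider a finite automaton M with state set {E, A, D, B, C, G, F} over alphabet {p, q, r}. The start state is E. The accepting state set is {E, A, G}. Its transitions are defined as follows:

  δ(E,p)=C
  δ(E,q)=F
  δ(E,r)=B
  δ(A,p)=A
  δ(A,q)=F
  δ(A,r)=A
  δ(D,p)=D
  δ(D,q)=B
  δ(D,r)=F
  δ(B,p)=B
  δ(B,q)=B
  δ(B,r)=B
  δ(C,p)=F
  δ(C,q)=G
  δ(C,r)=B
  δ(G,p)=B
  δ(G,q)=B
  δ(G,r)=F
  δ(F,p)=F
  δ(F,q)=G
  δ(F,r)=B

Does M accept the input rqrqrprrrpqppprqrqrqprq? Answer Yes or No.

start at E
read 'r': E → B
read 'q': B → B
read 'r': B → B
read 'q': B → B
read 'r': B → B
read 'p': B → B
read 'r': B → B
read 'r': B → B
read 'r': B → B
read 'p': B → B
read 'q': B → B
read 'p': B → B
read 'p': B → B
read 'p': B → B
read 'r': B → B
read 'q': B → B
read 'r': B → B
read 'q': B → B
read 'r': B → B
read 'q': B → B
read 'p': B → B
read 'r': B → B
read 'q': B → B
End state B is not accepting.

No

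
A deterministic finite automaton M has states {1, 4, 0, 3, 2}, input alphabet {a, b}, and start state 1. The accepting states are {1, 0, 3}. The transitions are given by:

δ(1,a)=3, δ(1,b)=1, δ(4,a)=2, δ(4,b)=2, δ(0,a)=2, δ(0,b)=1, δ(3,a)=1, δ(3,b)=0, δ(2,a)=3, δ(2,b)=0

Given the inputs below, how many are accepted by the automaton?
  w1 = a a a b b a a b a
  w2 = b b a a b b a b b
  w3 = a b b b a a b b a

3

w1:
  start at 1
  read 'a': 1 → 3
  read 'a': 3 → 1
  read 'a': 1 → 3
  read 'b': 3 → 0
  read 'b': 0 → 1
  read 'a': 1 → 3
  read 'a': 3 → 1
  read 'b': 1 → 1
  read 'a': 1 → 3
  end 3, accepted
w2:
  start at 1
  read 'b': 1 → 1
  read 'b': 1 → 1
  read 'a': 1 → 3
  read 'a': 3 → 1
  read 'b': 1 → 1
  read 'b': 1 → 1
  read 'a': 1 → 3
  read 'b': 3 → 0
  read 'b': 0 → 1
  end 1, accepted
w3:
  start at 1
  read 'a': 1 → 3
  read 'b': 3 → 0
  read 'b': 0 → 1
  read 'b': 1 → 1
  read 'a': 1 → 3
  read 'a': 3 → 1
  read 'b': 1 → 1
  read 'b': 1 → 1
  read 'a': 1 → 3
  end 3, accepted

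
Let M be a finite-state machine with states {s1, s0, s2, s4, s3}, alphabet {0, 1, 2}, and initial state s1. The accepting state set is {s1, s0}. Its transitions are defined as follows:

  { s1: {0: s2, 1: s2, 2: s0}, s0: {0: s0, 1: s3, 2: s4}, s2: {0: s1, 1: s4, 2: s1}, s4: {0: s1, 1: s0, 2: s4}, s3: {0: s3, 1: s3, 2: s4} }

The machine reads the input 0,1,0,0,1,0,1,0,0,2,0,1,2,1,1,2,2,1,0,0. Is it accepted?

s1 → s2 → s4 → s1 → s2 → s4 → s1 → s2 → s1 → s2 → s1 → s2 → s4 → s4 → s0 → s3 → s4 → s4 → s0 → s0 → s0
End state s0 is accepting.

Yes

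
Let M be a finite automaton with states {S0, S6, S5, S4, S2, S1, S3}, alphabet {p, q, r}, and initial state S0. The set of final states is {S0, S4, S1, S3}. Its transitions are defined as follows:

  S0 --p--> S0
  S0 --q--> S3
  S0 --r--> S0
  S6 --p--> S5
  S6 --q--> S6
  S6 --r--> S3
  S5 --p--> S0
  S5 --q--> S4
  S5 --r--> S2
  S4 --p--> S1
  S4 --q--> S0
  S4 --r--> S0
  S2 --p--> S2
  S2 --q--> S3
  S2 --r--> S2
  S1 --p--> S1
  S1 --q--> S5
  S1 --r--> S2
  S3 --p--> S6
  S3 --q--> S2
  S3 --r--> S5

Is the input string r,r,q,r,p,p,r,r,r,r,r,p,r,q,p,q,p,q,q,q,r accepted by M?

Trace: S0 -r-> S0 -r-> S0 -q-> S3 -r-> S5 -p-> S0 -p-> S0 -r-> S0 -r-> S0 -r-> S0 -r-> S0 -r-> S0 -p-> S0 -r-> S0 -q-> S3 -p-> S6 -q-> S6 -p-> S5 -q-> S4 -q-> S0 -q-> S3 -r-> S5
End state S5 is not accepting.

No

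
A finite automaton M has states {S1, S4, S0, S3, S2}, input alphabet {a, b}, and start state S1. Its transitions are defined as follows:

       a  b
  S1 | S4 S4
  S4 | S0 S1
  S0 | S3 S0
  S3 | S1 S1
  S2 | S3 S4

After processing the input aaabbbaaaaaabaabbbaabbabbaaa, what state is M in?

S4

S1 → S4 → S0 → S3 → S1 → S4 → S1 → S4 → S0 → S3 → S1 → S4 → S0 → S0 → S3 → S1 → S4 → S1 → S4 → S0 → S3 → S1 → S4 → S0 → S0 → S0 → S3 → S1 → S4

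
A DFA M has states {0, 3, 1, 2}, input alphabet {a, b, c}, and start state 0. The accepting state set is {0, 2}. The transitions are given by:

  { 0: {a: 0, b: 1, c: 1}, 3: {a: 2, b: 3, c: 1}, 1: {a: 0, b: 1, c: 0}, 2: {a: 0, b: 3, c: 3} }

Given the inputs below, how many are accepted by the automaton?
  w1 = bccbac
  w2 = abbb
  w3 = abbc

w1: 0 → 1 → 0 → 1 → 1 → 0 → 1  → end 1, rejected
w2: 0 → 0 → 1 → 1 → 1  → end 1, rejected
w3: 0 → 0 → 1 → 1 → 0  → end 0, accepted

1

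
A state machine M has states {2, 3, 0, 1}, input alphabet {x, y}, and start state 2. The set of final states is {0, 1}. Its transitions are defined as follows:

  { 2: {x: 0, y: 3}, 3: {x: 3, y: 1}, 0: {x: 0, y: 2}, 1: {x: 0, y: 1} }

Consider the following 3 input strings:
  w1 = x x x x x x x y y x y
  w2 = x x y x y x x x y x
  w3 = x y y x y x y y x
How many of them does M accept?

w1:
  start at 2
  read 'x': 2 → 0
  read 'x': 0 → 0
  read 'x': 0 → 0
  read 'x': 0 → 0
  read 'x': 0 → 0
  read 'x': 0 → 0
  read 'x': 0 → 0
  read 'y': 0 → 2
  read 'y': 2 → 3
  read 'x': 3 → 3
  read 'y': 3 → 1
  end 1, accepted
w2:
  start at 2
  read 'x': 2 → 0
  read 'x': 0 → 0
  read 'y': 0 → 2
  read 'x': 2 → 0
  read 'y': 0 → 2
  read 'x': 2 → 0
  read 'x': 0 → 0
  read 'x': 0 → 0
  read 'y': 0 → 2
  read 'x': 2 → 0
  end 0, accepted
w3:
  start at 2
  read 'x': 2 → 0
  read 'y': 0 → 2
  read 'y': 2 → 3
  read 'x': 3 → 3
  read 'y': 3 → 1
  read 'x': 1 → 0
  read 'y': 0 → 2
  read 'y': 2 → 3
  read 'x': 3 → 3
  end 3, rejected

2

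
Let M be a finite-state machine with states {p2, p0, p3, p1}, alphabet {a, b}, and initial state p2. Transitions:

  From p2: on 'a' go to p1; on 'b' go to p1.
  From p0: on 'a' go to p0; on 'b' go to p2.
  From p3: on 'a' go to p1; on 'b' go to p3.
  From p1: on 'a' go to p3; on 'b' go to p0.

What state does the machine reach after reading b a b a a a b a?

p2 → p1 → p3 → p3 → p1 → p3 → p1 → p0 → p0

p0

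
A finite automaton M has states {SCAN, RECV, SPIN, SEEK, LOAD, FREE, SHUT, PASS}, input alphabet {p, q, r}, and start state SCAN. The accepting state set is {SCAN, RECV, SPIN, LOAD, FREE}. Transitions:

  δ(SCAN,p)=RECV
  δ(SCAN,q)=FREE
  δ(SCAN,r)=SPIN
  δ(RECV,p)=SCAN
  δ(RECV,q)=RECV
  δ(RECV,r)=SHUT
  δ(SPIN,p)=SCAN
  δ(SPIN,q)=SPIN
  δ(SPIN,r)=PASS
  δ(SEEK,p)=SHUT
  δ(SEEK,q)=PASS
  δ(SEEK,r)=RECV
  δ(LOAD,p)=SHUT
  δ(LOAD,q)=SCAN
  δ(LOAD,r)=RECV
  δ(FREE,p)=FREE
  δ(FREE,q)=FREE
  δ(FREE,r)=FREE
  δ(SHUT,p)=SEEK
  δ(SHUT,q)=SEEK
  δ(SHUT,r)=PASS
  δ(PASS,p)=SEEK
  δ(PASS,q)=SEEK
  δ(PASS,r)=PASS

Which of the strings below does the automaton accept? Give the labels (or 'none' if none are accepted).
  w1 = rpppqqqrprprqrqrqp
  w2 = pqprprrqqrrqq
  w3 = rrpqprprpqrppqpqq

w1, w3

w1: SCAN → SPIN → SCAN → RECV → SCAN → FREE → FREE → FREE → FREE → FREE → FREE → FREE → FREE → FREE → FREE → FREE → FREE → FREE → FREE  → end FREE, accepted
w2: SCAN → RECV → RECV → SCAN → SPIN → SCAN → SPIN → PASS → SEEK → PASS → PASS → PASS → SEEK → PASS  → end PASS, rejected
w3: SCAN → SPIN → PASS → SEEK → PASS → SEEK → RECV → SCAN → SPIN → SCAN → FREE → FREE → FREE → FREE → FREE → FREE → FREE → FREE  → end FREE, accepted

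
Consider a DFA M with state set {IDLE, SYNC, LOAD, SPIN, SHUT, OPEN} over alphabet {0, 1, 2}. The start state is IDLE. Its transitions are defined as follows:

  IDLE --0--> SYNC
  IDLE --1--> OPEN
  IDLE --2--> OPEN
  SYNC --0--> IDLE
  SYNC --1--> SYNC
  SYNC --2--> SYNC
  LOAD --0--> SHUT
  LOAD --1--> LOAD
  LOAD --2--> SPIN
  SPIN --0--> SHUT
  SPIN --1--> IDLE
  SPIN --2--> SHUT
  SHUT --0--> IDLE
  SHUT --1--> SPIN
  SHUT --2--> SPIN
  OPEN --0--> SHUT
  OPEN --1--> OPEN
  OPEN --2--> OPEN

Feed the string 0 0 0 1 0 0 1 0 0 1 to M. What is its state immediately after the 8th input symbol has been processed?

IDLE

Trace: IDLE -0-> SYNC -0-> IDLE -0-> SYNC -1-> SYNC -0-> IDLE -0-> SYNC -1-> SYNC -0-> IDLE
After 8 symbols: IDLE.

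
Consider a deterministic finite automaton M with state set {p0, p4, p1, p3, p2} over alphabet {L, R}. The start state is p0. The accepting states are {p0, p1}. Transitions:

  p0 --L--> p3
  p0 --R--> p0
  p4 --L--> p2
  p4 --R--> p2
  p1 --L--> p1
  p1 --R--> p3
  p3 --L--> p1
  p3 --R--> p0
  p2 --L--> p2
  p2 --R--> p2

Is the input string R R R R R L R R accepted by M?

Yes

start at p0
read 'R': p0 → p0
read 'R': p0 → p0
read 'R': p0 → p0
read 'R': p0 → p0
read 'R': p0 → p0
read 'L': p0 → p3
read 'R': p3 → p0
read 'R': p0 → p0
End state p0 is accepting.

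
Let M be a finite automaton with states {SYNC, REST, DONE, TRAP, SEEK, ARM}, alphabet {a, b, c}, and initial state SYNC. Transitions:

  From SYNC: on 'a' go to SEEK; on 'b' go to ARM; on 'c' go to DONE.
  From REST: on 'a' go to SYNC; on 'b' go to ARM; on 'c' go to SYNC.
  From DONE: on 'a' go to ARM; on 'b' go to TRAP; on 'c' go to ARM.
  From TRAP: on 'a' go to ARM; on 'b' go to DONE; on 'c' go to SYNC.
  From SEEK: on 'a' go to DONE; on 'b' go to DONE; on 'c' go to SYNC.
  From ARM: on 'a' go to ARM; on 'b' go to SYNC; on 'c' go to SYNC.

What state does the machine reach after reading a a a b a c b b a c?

SYNC

Trace: SYNC -a-> SEEK -a-> DONE -a-> ARM -b-> SYNC -a-> SEEK -c-> SYNC -b-> ARM -b-> SYNC -a-> SEEK -c-> SYNC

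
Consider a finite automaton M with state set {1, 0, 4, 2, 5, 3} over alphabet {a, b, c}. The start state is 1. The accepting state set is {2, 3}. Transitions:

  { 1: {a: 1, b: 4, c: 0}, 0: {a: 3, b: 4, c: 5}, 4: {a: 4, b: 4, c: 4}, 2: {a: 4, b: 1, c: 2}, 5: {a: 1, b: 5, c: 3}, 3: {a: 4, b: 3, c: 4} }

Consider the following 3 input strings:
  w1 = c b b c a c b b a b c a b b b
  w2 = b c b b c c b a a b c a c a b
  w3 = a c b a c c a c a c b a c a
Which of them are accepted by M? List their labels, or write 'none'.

none

w1: 1 → 0 → 4 → 4 → 4 → 4 → 4 → 4 → 4 → 4 → 4 → 4 → 4 → 4 → 4 → 4  → end 4, rejected
w2: 1 → 4 → 4 → 4 → 4 → 4 → 4 → 4 → 4 → 4 → 4 → 4 → 4 → 4 → 4 → 4  → end 4, rejected
w3: 1 → 1 → 0 → 4 → 4 → 4 → 4 → 4 → 4 → 4 → 4 → 4 → 4 → 4 → 4  → end 4, rejected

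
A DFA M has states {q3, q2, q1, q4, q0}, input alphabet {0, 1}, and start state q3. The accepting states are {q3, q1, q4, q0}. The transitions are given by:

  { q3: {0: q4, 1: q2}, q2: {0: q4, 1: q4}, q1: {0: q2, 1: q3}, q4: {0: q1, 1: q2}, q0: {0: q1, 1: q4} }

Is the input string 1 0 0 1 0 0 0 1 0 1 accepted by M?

Yes

Trace: q3 -1-> q2 -0-> q4 -0-> q1 -1-> q3 -0-> q4 -0-> q1 -0-> q2 -1-> q4 -0-> q1 -1-> q3
End state q3 is accepting.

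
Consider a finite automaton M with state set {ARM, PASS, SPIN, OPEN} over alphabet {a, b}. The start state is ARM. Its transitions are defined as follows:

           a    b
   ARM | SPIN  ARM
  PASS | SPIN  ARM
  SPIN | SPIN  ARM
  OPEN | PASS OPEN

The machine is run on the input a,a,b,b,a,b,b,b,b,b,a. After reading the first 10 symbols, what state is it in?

ARM

ARM → SPIN → SPIN → ARM → ARM → SPIN → ARM → ARM → ARM → ARM → ARM
After 10 symbols: ARM.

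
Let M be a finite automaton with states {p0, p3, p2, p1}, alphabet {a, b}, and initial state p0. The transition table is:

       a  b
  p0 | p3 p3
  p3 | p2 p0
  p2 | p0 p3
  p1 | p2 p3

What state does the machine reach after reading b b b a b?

start at p0
read 'b': p0 → p3
read 'b': p3 → p0
read 'b': p0 → p3
read 'a': p3 → p2
read 'b': p2 → p3

p3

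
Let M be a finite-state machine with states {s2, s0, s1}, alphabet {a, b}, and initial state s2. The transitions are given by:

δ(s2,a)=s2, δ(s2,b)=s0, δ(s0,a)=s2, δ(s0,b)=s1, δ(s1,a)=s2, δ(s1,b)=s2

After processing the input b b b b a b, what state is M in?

s0

start at s2
read 'b': s2 → s0
read 'b': s0 → s1
read 'b': s1 → s2
read 'b': s2 → s0
read 'a': s0 → s2
read 'b': s2 → s0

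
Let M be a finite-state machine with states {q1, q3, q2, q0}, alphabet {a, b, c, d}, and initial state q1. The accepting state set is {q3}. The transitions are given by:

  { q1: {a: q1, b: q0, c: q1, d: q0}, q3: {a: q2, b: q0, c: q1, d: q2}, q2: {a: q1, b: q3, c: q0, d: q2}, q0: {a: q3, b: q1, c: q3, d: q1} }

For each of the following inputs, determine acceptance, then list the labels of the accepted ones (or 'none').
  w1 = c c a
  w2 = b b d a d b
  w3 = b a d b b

w2

w1:
  start at q1
  read 'c': q1 → q1
  read 'c': q1 → q1
  read 'a': q1 → q1
  end q1, rejected
w2:
  start at q1
  read 'b': q1 → q0
  read 'b': q0 → q1
  read 'd': q1 → q0
  read 'a': q0 → q3
  read 'd': q3 → q2
  read 'b': q2 → q3
  end q3, accepted
w3:
  start at q1
  read 'b': q1 → q0
  read 'a': q0 → q3
  read 'd': q3 → q2
  read 'b': q2 → q3
  read 'b': q3 → q0
  end q0, rejected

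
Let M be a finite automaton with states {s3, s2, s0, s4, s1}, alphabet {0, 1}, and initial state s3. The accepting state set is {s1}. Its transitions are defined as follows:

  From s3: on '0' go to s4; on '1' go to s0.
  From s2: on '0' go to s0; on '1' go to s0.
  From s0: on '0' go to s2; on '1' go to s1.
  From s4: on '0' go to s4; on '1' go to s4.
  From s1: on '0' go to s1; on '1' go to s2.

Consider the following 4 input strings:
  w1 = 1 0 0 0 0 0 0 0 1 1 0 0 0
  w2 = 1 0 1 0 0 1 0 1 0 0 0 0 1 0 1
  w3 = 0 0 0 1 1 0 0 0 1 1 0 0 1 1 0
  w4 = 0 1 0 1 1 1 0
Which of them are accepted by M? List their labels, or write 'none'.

w1: s3 → s0 → s2 → s0 → s2 → s0 → s2 → s0 → s2 → s0 → s1 → s1 → s1 → s1  → end s1, accepted
w2: s3 → s0 → s2 → s0 → s2 → s0 → s1 → s1 → s2 → s0 → s2 → s0 → s2 → s0 → s2 → s0  → end s0, rejected
w3: s3 → s4 → s4 → s4 → s4 → s4 → s4 → s4 → s4 → s4 → s4 → s4 → s4 → s4 → s4 → s4  → end s4, rejected
w4: s3 → s4 → s4 → s4 → s4 → s4 → s4 → s4  → end s4, rejected

w1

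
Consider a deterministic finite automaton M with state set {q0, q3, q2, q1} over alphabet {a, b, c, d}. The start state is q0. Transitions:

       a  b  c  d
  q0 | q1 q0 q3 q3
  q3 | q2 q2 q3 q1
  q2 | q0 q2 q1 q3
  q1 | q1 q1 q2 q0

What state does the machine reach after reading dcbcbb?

q1

q0 → q3 → q3 → q2 → q1 → q1 → q1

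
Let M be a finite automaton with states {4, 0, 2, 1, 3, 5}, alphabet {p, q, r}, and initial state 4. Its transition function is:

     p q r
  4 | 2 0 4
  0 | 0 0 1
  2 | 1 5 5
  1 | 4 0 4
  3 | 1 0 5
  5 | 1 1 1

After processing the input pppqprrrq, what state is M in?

0

Trace: 4 -p-> 2 -p-> 1 -p-> 4 -q-> 0 -p-> 0 -r-> 1 -r-> 4 -r-> 4 -q-> 0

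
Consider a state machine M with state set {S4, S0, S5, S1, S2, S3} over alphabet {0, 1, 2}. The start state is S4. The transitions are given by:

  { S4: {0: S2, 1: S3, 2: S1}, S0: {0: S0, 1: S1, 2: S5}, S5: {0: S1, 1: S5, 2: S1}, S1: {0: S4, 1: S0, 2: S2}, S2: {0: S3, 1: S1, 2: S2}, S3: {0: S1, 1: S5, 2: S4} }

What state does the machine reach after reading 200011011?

S4 → S1 → S4 → S2 → S3 → S5 → S5 → S1 → S0 → S1

S1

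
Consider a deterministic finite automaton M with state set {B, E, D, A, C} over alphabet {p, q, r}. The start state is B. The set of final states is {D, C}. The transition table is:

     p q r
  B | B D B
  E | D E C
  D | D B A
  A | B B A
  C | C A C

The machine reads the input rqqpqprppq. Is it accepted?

Trace: B -r-> B -q-> D -q-> B -p-> B -q-> D -p-> D -r-> A -p-> B -p-> B -q-> D
End state D is accepting.

Yes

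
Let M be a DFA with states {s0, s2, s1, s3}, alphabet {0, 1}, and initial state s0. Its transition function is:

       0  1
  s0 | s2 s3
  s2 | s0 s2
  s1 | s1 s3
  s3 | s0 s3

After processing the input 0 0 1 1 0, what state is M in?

start at s0
read '0': s0 → s2
read '0': s2 → s0
read '1': s0 → s3
read '1': s3 → s3
read '0': s3 → s0

s0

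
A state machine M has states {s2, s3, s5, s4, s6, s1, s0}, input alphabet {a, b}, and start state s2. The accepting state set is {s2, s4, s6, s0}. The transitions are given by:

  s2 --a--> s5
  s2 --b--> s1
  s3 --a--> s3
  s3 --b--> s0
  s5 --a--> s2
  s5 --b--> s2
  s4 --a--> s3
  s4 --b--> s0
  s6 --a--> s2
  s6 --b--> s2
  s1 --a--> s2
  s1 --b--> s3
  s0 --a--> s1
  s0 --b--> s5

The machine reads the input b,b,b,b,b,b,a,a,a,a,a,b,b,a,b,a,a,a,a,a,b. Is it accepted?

Trace: s2 -b-> s1 -b-> s3 -b-> s0 -b-> s5 -b-> s2 -b-> s1 -a-> s2 -a-> s5 -a-> s2 -a-> s5 -a-> s2 -b-> s1 -b-> s3 -a-> s3 -b-> s0 -a-> s1 -a-> s2 -a-> s5 -a-> s2 -a-> s5 -b-> s2
End state s2 is accepting.

Yes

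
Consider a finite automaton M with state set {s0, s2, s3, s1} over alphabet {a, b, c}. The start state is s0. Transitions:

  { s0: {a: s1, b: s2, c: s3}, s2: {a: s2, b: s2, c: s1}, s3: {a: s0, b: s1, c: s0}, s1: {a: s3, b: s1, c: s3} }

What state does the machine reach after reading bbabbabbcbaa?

s0 → s2 → s2 → s2 → s2 → s2 → s2 → s2 → s2 → s1 → s1 → s3 → s0

s0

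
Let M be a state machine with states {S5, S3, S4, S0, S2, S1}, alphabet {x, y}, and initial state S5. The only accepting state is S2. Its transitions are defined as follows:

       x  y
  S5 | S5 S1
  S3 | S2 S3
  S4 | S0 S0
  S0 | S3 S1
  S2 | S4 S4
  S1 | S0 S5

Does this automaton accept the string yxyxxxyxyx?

No

Trace: S5 -y-> S1 -x-> S0 -y-> S1 -x-> S0 -x-> S3 -x-> S2 -y-> S4 -x-> S0 -y-> S1 -x-> S0
End state S0 is not accepting.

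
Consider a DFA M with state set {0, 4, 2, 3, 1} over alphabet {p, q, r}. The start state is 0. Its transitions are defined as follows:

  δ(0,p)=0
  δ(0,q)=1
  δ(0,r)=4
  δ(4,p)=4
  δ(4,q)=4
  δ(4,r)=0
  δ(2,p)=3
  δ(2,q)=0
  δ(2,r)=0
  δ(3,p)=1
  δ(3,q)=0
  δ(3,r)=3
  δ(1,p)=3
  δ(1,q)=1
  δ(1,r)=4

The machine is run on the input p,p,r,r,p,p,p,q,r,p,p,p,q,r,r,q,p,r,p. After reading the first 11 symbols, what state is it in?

4

Trace: 0 -p-> 0 -p-> 0 -r-> 4 -r-> 0 -p-> 0 -p-> 0 -p-> 0 -q-> 1 -r-> 4 -p-> 4 -p-> 4
After 11 symbols: 4.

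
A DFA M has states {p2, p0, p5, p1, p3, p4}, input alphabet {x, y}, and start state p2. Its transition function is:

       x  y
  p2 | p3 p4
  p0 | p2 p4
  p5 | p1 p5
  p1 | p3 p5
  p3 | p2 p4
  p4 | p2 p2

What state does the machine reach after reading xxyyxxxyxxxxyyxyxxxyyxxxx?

p2

start at p2
read 'x': p2 → p3
read 'x': p3 → p2
read 'y': p2 → p4
read 'y': p4 → p2
read 'x': p2 → p3
read 'x': p3 → p2
read 'x': p2 → p3
read 'y': p3 → p4
read 'x': p4 → p2
read 'x': p2 → p3
read 'x': p3 → p2
read 'x': p2 → p3
read 'y': p3 → p4
read 'y': p4 → p2
read 'x': p2 → p3
read 'y': p3 → p4
read 'x': p4 → p2
read 'x': p2 → p3
read 'x': p3 → p2
read 'y': p2 → p4
read 'y': p4 → p2
read 'x': p2 → p3
read 'x': p3 → p2
read 'x': p2 → p3
read 'x': p3 → p2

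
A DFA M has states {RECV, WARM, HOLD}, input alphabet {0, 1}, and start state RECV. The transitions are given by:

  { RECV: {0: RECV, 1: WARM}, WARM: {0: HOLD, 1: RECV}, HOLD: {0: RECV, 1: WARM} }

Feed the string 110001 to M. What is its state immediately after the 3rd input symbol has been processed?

start at RECV
read '1': RECV → WARM
read '1': WARM → RECV
read '0': RECV → RECV
After 3 symbols: RECV.

RECV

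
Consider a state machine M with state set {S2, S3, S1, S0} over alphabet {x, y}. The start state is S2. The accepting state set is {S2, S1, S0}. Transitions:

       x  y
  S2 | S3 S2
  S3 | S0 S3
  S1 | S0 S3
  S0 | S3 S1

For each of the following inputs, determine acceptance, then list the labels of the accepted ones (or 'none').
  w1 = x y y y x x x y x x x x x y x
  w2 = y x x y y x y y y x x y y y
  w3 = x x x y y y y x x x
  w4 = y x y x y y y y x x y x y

w1:
  start at S2
  read 'x': S2 → S3
  read 'y': S3 → S3
  read 'y': S3 → S3
  read 'y': S3 → S3
  read 'x': S3 → S0
  read 'x': S0 → S3
  read 'x': S3 → S0
  read 'y': S0 → S1
  read 'x': S1 → S0
  read 'x': S0 → S3
  read 'x': S3 → S0
  read 'x': S0 → S3
  read 'x': S3 → S0
  read 'y': S0 → S1
  read 'x': S1 → S0
  end S0, accepted
w2:
  start at S2
  read 'y': S2 → S2
  read 'x': S2 → S3
  read 'x': S3 → S0
  read 'y': S0 → S1
  read 'y': S1 → S3
  read 'x': S3 → S0
  read 'y': S0 → S1
  read 'y': S1 → S3
  read 'y': S3 → S3
  read 'x': S3 → S0
  read 'x': S0 → S3
  read 'y': S3 → S3
  read 'y': S3 → S3
  read 'y': S3 → S3
  end S3, rejected
w3:
  start at S2
  read 'x': S2 → S3
  read 'x': S3 → S0
  read 'x': S0 → S3
  read 'y': S3 → S3
  read 'y': S3 → S3
  read 'y': S3 → S3
  read 'y': S3 → S3
  read 'x': S3 → S0
  read 'x': S0 → S3
  read 'x': S3 → S0
  end S0, accepted
w4:
  start at S2
  read 'y': S2 → S2
  read 'x': S2 → S3
  read 'y': S3 → S3
  read 'x': S3 → S0
  read 'y': S0 → S1
  read 'y': S1 → S3
  read 'y': S3 → S3
  read 'y': S3 → S3
  read 'x': S3 → S0
  read 'x': S0 → S3
  read 'y': S3 → S3
  read 'x': S3 → S0
  read 'y': S0 → S1
  end S1, accepted

w1, w3, w4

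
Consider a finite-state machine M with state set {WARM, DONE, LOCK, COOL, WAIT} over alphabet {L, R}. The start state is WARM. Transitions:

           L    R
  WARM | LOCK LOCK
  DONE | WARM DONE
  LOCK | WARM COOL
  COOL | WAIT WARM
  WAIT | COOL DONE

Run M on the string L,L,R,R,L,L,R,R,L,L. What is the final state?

LOCK

Trace: WARM -L-> LOCK -L-> WARM -R-> LOCK -R-> COOL -L-> WAIT -L-> COOL -R-> WARM -R-> LOCK -L-> WARM -L-> LOCK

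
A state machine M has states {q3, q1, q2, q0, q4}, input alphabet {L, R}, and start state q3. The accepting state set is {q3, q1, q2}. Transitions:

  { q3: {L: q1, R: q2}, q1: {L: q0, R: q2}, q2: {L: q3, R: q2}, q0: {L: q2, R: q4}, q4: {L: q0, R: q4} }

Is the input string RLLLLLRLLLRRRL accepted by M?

Trace: q3 -R-> q2 -L-> q3 -L-> q1 -L-> q0 -L-> q2 -L-> q3 -R-> q2 -L-> q3 -L-> q1 -L-> q0 -R-> q4 -R-> q4 -R-> q4 -L-> q0
End state q0 is not accepting.

No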